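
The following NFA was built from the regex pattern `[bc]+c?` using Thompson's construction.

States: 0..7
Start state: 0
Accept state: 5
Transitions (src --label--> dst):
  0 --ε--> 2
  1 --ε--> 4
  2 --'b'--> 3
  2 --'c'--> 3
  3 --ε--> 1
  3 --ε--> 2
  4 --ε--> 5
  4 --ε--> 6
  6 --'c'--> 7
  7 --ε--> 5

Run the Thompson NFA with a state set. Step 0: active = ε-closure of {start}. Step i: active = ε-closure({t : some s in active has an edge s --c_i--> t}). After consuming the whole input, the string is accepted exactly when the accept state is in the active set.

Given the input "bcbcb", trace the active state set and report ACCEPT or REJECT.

Answer: ACCEPT

Steps:
start: ε-closure({0}) = {0,2}
'b' @ 1: {1,2,3,4,5,6}  [accepting]
'c' @ 2: {1,2,3,4,5,6,7}  [accepting]
'b' @ 3: {1,2,3,4,5,6}  [accepting]
'c' @ 4: {1,2,3,4,5,6,7}  [accepting]
'b' @ 5: {1,2,3,4,5,6}  [accepting]
end set {1,2,3,4,5,6} — state 5 in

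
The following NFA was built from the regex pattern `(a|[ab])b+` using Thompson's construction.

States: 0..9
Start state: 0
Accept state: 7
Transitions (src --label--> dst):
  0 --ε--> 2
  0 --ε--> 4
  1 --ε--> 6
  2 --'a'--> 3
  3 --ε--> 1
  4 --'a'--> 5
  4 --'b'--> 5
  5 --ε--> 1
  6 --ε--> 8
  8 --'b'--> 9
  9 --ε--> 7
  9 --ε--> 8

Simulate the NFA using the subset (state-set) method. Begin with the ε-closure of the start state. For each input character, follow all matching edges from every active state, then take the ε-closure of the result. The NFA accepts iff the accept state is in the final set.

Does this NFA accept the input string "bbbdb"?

Answer: REJECT

Trace:
start: ε-closure({0}) = {0,2,4}
'b' @ 1: {1,5,6,8}
'b' @ 2: {7,8,9}  ✓accept
'b' @ 3: {7,8,9}  ✓accept
'd' @ 4: {}  — dead — no transitions
rest 'b' ignored (set empty)
end set {} — state 7 not in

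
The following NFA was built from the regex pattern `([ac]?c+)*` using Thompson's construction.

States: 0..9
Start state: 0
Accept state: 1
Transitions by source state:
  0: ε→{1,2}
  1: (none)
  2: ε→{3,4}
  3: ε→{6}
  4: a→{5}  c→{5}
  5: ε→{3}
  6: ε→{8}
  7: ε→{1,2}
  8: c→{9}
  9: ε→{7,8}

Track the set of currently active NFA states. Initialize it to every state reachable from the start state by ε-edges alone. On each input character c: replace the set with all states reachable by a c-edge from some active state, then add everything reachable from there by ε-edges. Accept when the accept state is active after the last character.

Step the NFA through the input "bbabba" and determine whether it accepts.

start: ε-closure({0}) = {0,1,2,3,4,6,8}
'b' @ 1: {}  — state set empty
rest 'babba' ignored (set empty)
end set {} — state 1 not in

Answer: REJECT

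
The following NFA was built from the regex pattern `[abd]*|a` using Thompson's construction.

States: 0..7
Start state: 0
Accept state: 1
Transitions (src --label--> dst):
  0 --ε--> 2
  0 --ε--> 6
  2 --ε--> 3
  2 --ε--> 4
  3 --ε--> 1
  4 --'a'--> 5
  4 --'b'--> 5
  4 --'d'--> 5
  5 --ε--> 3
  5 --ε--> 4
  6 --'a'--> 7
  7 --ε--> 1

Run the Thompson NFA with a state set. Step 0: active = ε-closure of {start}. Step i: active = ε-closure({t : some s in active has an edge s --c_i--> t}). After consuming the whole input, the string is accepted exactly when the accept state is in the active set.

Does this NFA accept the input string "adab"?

Answer: ACCEPT

Steps:
S₀ = ε-closure({0}) = {0,1,2,3,4,6}
'a' @ 1: {1,3,4,5,7}  [accepting]
'd' @ 2: {1,3,4,5}  [accepting]
'a' @ 3: {1,3,4,5}  [accepting]
'b' @ 4: {1,3,4,5}  [accepting]
final: {1,3,4,5}; accept 1 in set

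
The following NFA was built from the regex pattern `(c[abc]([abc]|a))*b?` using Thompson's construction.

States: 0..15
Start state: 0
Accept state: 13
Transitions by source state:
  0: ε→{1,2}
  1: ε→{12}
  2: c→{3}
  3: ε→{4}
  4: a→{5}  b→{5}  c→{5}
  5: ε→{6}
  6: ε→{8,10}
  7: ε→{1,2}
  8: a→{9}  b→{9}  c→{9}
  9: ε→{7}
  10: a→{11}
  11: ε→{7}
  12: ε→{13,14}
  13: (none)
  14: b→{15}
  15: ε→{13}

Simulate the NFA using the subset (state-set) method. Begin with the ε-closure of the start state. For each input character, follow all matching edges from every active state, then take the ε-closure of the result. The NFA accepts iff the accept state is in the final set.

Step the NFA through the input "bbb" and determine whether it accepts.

Answer: REJECT

Trace:
start: ε-closure({0}) = {0,1,2,12,13,14}
'b' @ 1: {13,15}  ✓accept
'b' @ 2: {}  — no active states
rest 'b' ignored (set empty)
after full input: {}  (accept=13 not in)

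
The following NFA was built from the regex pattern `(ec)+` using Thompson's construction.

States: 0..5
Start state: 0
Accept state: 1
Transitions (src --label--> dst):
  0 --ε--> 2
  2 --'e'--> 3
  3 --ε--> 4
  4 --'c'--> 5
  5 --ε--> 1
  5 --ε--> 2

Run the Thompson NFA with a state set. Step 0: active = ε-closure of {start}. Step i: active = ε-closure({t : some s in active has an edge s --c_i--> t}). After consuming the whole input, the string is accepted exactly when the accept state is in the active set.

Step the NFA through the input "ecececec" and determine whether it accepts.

initial (ε-close {0}): {0,2}
'e' @ 1: {3,4}
'c' @ 2: {1,2,5}  (accept∈set)
'e' @ 3: {3,4}
'c' @ 4: {1,2,5}  (accept∈set)
'e' @ 5: {3,4}
'c' @ 6: {1,2,5}  (accept∈set)
'e' @ 7: {3,4}
'c' @ 8: {1,2,5}  (accept∈set)
end set {1,2,5} — state 1 in

Answer: ACCEPT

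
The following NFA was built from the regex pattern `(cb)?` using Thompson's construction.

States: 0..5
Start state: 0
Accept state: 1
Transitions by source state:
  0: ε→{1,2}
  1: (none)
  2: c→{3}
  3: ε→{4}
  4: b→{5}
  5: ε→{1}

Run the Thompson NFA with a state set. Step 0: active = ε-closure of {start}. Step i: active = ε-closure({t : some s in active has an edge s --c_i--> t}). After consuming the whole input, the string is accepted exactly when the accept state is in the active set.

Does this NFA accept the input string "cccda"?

S₀ = ε-closure({0}) = {0,1,2}
'c' @ 1: {3,4}
'c' @ 2: {}  — state set empty
rest 'cda' ignored (set empty)
final: {}; accept 1 not in set

Answer: REJECT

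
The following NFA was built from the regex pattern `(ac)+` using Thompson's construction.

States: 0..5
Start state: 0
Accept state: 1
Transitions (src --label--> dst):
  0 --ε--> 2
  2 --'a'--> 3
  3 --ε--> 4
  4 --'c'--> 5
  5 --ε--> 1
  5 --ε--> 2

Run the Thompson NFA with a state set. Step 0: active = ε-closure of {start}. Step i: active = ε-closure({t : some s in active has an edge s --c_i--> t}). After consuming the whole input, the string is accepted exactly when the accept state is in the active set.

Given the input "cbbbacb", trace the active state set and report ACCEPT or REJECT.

start: ε-closure({0}) = {0,2}
'c' @ 1: {}  — dead — no transitions
rest 'bbbacb' ignored (set empty)
final: {}; accept 1 not in set

Answer: REJECT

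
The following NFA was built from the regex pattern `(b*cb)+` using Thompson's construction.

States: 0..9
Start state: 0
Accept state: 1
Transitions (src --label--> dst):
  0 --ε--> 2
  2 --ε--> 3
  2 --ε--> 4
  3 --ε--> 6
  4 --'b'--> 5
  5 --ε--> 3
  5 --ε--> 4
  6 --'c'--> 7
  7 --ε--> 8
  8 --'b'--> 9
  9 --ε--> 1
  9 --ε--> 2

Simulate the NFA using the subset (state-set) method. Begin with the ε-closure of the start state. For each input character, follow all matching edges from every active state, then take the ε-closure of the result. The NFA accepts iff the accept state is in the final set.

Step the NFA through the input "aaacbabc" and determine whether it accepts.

initial (ε-close {0}): {0,2,3,4,6}
'a' @ 1: {}  — dead — no transitions
rest 'aacbabc' ignored (set empty)
end set {} — state 1 not in

Answer: REJECT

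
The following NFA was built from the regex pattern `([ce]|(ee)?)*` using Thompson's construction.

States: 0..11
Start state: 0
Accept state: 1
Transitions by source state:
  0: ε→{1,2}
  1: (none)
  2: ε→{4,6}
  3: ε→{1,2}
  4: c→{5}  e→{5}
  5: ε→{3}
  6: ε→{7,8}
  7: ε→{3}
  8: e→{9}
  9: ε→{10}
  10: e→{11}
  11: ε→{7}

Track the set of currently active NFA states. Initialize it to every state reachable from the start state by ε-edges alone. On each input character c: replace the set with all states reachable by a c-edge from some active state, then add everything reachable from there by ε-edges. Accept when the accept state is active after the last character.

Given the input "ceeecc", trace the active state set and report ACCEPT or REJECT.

initial (ε-close {0}): {0,1,2,3,4,6,7,8}
'c' @ 1: {1,2,3,4,5,6,7,8}  ✓accept
'e' @ 2: {1,2,3,4,5,6,7,8,9,10}  ✓accept
'e' @ 3: {1,2,3,4,5,6,7,8,9,10,11}  ✓accept
'e' @ 4: {1,2,3,4,5,6,7,8,9,10,11}  ✓accept
'c' @ 5: {1,2,3,4,5,6,7,8}  ✓accept
'c' @ 6: {1,2,3,4,5,6,7,8}  ✓accept
end set {1,2,3,4,5,6,7,8} — state 1 in

Answer: ACCEPT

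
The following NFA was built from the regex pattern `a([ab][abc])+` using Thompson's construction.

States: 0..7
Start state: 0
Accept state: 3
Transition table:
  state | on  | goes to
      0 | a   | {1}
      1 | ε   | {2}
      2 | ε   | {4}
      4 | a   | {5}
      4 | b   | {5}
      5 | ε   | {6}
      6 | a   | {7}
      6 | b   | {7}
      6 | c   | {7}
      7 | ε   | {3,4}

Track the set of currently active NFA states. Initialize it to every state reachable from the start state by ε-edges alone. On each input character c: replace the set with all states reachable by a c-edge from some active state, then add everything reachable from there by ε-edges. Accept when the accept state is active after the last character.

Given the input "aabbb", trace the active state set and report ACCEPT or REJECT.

Answer: ACCEPT

Trace:
S₀ = ε-closure({0}) = {0}
'a' @ 1: {1,2,4}
'a' @ 2: {5,6}
'b' @ 3: {3,4,7}  ✓accept
'b' @ 4: {5,6}
'b' @ 5: {3,4,7}  ✓accept
after full input: {3,4,7}  (accept=3 in)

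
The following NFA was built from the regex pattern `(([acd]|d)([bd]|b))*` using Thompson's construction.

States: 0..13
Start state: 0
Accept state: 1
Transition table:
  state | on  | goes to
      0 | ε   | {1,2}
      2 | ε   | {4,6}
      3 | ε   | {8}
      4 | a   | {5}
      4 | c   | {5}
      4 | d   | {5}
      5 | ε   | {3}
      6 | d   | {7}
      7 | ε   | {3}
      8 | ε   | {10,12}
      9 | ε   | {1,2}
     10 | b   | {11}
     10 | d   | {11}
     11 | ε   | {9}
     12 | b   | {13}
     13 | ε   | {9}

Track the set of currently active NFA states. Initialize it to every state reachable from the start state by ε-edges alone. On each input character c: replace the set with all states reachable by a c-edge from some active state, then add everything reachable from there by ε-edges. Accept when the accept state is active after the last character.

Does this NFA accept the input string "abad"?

Answer: ACCEPT

Trace:
initial (ε-close {0}): {0,1,2,4,6}
'a' @ 1: {3,5,8,10,12}
'b' @ 2: {1,2,4,6,9,11,13}  (accept∈set)
'a' @ 3: {3,5,8,10,12}
'd' @ 4: {1,2,4,6,9,11}  (accept∈set)
final: {1,2,4,6,9,11}; accept 1 in set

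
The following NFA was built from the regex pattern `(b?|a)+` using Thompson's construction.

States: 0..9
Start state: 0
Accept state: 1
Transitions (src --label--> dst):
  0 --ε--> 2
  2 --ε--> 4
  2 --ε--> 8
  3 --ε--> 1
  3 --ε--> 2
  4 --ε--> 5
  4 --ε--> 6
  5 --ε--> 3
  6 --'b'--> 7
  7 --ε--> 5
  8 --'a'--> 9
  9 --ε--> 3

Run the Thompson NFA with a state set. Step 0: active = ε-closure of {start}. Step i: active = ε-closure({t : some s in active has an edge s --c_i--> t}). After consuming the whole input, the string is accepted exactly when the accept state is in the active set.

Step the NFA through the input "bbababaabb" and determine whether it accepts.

Answer: ACCEPT

Steps:
S₀ = ε-closure({0}) = {0,1,2,3,4,5,6,8}
'b' @ 1: {1,2,3,4,5,6,7,8}  [accepting]
'b' @ 2: {1,2,3,4,5,6,7,8}  [accepting]
'a' @ 3: {1,2,3,4,5,6,8,9}  [accepting]
'b' @ 4: {1,2,3,4,5,6,7,8}  [accepting]
'a' @ 5: {1,2,3,4,5,6,8,9}  [accepting]
'b' @ 6: {1,2,3,4,5,6,7,8}  [accepting]
'a' @ 7: {1,2,3,4,5,6,8,9}  [accepting]
'a' @ 8: {1,2,3,4,5,6,8,9}  [accepting]
'b' @ 9: {1,2,3,4,5,6,7,8}  [accepting]
'b' @ 10: {1,2,3,4,5,6,7,8}  [accepting]
after full input: {1,2,3,4,5,6,7,8}  (accept=1 in)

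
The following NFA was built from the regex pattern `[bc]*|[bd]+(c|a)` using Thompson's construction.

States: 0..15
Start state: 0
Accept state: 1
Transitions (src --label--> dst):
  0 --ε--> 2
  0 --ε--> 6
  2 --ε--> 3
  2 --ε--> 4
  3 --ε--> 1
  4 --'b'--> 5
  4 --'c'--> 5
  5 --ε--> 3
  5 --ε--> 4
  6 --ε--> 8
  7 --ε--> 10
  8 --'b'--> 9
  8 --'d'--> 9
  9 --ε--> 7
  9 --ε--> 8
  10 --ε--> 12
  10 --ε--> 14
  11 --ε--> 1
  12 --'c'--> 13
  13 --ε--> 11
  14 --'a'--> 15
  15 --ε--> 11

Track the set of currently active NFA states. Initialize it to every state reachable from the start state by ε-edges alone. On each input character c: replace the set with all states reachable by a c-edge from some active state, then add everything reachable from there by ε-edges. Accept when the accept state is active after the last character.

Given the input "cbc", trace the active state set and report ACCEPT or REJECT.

Answer: ACCEPT

Trace:
start: ε-closure({0}) = {0,1,2,3,4,6,8}
'c' @ 1: {1,3,4,5}  [accepting]
'b' @ 2: {1,3,4,5}  [accepting]
'c' @ 3: {1,3,4,5}  [accepting]
end set {1,3,4,5} — state 1 in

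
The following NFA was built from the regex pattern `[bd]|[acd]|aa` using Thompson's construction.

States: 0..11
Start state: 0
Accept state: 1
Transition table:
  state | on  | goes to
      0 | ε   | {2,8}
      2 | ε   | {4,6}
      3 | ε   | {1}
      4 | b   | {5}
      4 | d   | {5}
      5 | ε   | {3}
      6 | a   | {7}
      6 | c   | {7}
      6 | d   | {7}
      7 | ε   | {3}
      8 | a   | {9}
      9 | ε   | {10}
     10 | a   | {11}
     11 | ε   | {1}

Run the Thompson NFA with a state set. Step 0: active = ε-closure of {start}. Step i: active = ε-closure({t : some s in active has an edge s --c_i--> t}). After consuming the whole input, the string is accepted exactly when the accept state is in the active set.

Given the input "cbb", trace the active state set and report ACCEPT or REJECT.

S₀ = ε-closure({0}) = {0,2,4,6,8}
'c' @ 1: {1,3,7}  ✓accept
'b' @ 2: {}  — dead — no transitions
rest 'b' ignored (set empty)
after full input: {}  (accept=1 not in)

Answer: REJECT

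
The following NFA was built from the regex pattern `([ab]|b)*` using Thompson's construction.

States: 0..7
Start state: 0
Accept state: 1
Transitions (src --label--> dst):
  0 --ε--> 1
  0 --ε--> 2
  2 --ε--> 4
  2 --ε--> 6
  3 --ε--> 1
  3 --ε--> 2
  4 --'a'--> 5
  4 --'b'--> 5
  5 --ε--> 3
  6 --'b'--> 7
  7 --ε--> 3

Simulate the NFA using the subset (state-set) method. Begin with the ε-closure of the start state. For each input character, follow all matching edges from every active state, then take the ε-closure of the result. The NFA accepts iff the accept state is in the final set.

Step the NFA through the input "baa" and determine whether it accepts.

Answer: ACCEPT

Steps:
initial (ε-close {0}): {0,1,2,4,6}
'b' @ 1: {1,2,3,4,5,6,7}  [accepting]
'a' @ 2: {1,2,3,4,5,6}  [accepting]
'a' @ 3: {1,2,3,4,5,6}  [accepting]
after full input: {1,2,3,4,5,6}  (accept=1 in)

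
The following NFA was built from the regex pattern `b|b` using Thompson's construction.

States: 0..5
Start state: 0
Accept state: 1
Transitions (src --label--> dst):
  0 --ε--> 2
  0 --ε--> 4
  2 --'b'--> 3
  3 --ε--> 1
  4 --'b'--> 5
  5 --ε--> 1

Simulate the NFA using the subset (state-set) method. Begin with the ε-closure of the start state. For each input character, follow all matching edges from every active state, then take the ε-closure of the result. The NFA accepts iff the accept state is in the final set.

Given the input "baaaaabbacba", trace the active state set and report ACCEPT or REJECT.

Answer: REJECT

Steps:
S₀ = ε-closure({0}) = {0,2,4}
'b' @ 1: {1,3,5}  ✓accept
'a' @ 2: {}  — no active states
rest 'aaaabbacba' ignored (set empty)
final: {}; accept 1 not in set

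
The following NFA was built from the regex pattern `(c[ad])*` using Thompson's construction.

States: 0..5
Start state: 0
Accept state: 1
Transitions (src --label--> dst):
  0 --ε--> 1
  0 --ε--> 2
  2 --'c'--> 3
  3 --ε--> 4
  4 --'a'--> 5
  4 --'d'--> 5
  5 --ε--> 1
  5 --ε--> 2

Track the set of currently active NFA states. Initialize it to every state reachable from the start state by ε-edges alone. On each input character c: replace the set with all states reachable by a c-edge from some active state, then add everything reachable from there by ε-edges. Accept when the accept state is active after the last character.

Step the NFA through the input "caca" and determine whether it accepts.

S₀ = ε-closure({0}) = {0,1,2}
'c' @ 1: {3,4}
'a' @ 2: {1,2,5}  [accepting]
'c' @ 3: {3,4}
'a' @ 4: {1,2,5}  [accepting]
after full input: {1,2,5}  (accept=1 in)

Answer: ACCEPT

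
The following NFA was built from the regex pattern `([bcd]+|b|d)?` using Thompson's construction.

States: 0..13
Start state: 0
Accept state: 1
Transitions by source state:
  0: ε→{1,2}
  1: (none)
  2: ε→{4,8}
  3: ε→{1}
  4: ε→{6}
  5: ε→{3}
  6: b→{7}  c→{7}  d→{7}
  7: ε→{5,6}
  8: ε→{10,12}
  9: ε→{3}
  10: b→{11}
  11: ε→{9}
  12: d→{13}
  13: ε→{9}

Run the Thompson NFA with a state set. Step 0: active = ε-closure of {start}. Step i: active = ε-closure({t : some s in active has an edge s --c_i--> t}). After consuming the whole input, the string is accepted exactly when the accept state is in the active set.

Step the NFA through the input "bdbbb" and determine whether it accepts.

initial (ε-close {0}): {0,1,2,4,6,8,10,12}
'b' @ 1: {1,3,5,6,7,9,11}  ✓accept
'd' @ 2: {1,3,5,6,7}  ✓accept
'b' @ 3: {1,3,5,6,7}  ✓accept
'b' @ 4: {1,3,5,6,7}  ✓accept
'b' @ 5: {1,3,5,6,7}  ✓accept
final: {1,3,5,6,7}; accept 1 in set

Answer: ACCEPT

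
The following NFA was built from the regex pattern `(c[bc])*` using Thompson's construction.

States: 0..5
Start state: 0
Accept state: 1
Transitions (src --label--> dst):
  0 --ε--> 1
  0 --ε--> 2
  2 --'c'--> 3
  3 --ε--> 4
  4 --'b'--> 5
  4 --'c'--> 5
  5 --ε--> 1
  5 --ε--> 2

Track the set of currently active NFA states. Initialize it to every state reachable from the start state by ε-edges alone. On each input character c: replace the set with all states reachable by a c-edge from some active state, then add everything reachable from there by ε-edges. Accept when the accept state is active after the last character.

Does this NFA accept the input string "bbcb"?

Answer: REJECT

Derivation:
start: ε-closure({0}) = {0,1,2}
'b' @ 1: {}  — dead — no transitions
rest 'bcb' ignored (set empty)
final: {}; accept 1 not in set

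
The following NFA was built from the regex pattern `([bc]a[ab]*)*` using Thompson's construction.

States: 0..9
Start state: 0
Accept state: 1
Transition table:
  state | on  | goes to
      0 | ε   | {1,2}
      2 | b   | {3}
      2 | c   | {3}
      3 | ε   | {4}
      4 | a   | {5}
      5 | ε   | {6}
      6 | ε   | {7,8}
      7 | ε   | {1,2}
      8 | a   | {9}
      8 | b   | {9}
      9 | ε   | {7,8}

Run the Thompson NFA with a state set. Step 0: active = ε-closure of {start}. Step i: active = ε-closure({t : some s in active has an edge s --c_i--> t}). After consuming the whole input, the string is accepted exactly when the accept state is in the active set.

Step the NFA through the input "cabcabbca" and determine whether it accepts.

Answer: ACCEPT

Trace:
S₀ = ε-closure({0}) = {0,1,2}
'c' @ 1: {3,4}
'a' @ 2: {1,2,5,6,7,8}  ✓accept
'b' @ 3: {1,2,3,4,7,8,9}  ✓accept
'c' @ 4: {3,4}
'a' @ 5: {1,2,5,6,7,8}  ✓accept
'b' @ 6: {1,2,3,4,7,8,9}  ✓accept
'b' @ 7: {1,2,3,4,7,8,9}  ✓accept
'c' @ 8: {3,4}
'a' @ 9: {1,2,5,6,7,8}  ✓accept
after full input: {1,2,5,6,7,8}  (accept=1 in)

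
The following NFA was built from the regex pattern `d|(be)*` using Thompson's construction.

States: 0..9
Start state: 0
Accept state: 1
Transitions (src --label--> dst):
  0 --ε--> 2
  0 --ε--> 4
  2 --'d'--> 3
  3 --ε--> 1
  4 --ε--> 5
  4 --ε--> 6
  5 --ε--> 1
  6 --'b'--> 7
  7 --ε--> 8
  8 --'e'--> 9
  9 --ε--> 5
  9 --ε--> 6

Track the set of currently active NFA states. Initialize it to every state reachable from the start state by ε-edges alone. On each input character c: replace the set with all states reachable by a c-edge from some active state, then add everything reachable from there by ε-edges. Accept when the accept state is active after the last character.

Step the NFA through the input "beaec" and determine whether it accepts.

S₀ = ε-closure({0}) = {0,1,2,4,5,6}
'b' @ 1: {7,8}
'e' @ 2: {1,5,6,9}  (accept∈set)
'a' @ 3: {}  — no active states
rest 'ec' ignored (set empty)
after full input: {}  (accept=1 not in)

Answer: REJECT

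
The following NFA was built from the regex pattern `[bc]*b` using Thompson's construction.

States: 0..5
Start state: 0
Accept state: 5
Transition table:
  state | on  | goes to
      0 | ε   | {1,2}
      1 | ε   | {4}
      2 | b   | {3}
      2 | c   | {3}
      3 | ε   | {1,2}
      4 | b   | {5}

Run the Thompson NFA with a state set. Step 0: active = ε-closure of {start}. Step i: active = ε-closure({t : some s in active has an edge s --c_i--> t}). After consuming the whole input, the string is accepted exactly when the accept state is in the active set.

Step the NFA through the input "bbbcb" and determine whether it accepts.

initial (ε-close {0}): {0,1,2,4}
'b' @ 1: {1,2,3,4,5}  ✓accept
'b' @ 2: {1,2,3,4,5}  ✓accept
'b' @ 3: {1,2,3,4,5}  ✓accept
'c' @ 4: {1,2,3,4}
'b' @ 5: {1,2,3,4,5}  ✓accept
final: {1,2,3,4,5}; accept 5 in set

Answer: ACCEPT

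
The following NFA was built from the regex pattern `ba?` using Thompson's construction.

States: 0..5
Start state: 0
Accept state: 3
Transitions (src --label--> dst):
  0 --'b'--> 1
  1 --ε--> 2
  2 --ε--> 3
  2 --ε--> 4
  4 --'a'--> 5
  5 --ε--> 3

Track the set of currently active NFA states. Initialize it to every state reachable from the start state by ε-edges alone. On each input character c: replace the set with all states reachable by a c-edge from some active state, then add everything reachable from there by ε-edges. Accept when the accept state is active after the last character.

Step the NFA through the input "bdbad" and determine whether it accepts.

Answer: REJECT

Trace:
initial (ε-close {0}): {0}
'b' @ 1: {1,2,3,4}  [accepting]
'd' @ 2: {}  — state set empty
rest 'bad' ignored (set empty)
end set {} — state 3 not in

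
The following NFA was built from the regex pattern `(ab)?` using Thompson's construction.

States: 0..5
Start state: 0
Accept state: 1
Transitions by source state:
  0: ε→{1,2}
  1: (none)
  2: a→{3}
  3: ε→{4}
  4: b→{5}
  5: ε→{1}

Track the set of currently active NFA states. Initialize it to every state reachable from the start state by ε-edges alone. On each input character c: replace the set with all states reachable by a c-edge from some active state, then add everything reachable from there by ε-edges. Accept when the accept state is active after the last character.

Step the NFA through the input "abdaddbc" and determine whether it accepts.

S₀ = ε-closure({0}) = {0,1,2}
'a' @ 1: {3,4}
'b' @ 2: {1,5}  [accepting]
'd' @ 3: {}  — dead — no transitions
rest 'addbc' ignored (set empty)
end set {} — state 1 not in

Answer: REJECT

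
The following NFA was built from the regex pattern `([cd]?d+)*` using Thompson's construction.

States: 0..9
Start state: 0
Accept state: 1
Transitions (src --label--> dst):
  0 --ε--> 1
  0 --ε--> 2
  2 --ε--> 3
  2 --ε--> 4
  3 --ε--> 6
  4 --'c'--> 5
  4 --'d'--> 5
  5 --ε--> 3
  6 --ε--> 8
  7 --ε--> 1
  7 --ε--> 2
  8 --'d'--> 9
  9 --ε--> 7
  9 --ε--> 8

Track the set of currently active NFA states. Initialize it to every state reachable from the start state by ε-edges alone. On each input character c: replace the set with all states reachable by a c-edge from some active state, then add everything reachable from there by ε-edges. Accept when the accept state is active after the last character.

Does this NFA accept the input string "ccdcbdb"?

S₀ = ε-closure({0}) = {0,1,2,3,4,6,8}
'c' @ 1: {3,5,6,8}
'c' @ 2: {}  — dead — no transitions
rest 'dcbdb' ignored (set empty)
final: {}; accept 1 not in set

Answer: REJECT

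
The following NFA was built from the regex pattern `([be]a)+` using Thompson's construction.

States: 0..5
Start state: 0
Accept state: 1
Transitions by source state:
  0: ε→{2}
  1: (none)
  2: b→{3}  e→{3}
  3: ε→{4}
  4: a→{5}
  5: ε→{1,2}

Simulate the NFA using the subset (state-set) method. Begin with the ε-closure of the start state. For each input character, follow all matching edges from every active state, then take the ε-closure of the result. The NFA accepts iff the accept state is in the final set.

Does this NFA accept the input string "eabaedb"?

Answer: REJECT

Trace:
initial (ε-close {0}): {0,2}
'e' @ 1: {3,4}
'a' @ 2: {1,2,5}  [accepting]
'b' @ 3: {3,4}
'a' @ 4: {1,2,5}  [accepting]
'e' @ 5: {3,4}
'd' @ 6: {}  — state set empty
rest 'b' ignored (set empty)
end set {} — state 1 not in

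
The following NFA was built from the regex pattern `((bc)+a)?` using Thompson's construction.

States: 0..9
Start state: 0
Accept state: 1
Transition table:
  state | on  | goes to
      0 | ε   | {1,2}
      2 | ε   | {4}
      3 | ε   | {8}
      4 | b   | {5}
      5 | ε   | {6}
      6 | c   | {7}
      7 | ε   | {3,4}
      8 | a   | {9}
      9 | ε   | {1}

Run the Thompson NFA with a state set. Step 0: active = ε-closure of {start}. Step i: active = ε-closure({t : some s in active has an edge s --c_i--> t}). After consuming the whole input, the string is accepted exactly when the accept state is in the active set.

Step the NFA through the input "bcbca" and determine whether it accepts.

S₀ = ε-closure({0}) = {0,1,2,4}
'b' @ 1: {5,6}
'c' @ 2: {3,4,7,8}
'b' @ 3: {5,6}
'c' @ 4: {3,4,7,8}
'a' @ 5: {1,9}  (accept∈set)
final: {1,9}; accept 1 in set

Answer: ACCEPT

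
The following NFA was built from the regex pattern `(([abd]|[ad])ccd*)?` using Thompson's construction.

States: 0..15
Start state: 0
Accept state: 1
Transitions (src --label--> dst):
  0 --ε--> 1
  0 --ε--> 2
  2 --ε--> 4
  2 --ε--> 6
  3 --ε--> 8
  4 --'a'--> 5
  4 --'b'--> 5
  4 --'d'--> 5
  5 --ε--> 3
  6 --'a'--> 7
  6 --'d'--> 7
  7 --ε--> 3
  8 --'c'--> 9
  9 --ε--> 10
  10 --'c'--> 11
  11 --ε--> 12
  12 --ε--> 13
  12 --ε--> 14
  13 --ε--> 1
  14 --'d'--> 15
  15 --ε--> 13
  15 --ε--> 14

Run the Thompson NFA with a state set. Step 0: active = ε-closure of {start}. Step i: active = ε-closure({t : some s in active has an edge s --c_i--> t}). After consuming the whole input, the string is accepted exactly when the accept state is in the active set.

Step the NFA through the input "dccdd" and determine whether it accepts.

Answer: ACCEPT

Derivation:
initial (ε-close {0}): {0,1,2,4,6}
'd' @ 1: {3,5,7,8}
'c' @ 2: {9,10}
'c' @ 3: {1,11,12,13,14}  (accept∈set)
'd' @ 4: {1,13,14,15}  (accept∈set)
'd' @ 5: {1,13,14,15}  (accept∈set)
final: {1,13,14,15}; accept 1 in set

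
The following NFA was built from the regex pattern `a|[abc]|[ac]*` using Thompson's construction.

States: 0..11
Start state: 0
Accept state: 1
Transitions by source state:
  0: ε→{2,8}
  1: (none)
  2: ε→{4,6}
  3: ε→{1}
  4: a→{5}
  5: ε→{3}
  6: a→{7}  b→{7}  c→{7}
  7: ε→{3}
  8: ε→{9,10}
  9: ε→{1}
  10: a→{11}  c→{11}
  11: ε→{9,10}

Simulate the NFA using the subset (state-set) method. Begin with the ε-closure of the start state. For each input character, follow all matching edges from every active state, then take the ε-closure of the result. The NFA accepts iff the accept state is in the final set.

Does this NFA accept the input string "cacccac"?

initial (ε-close {0}): {0,1,2,4,6,8,9,10}
'c' @ 1: {1,3,7,9,10,11}  [accepting]
'a' @ 2: {1,9,10,11}  [accepting]
'c' @ 3: {1,9,10,11}  [accepting]
'c' @ 4: {1,9,10,11}  [accepting]
'c' @ 5: {1,9,10,11}  [accepting]
'a' @ 6: {1,9,10,11}  [accepting]
'c' @ 7: {1,9,10,11}  [accepting]
final: {1,9,10,11}; accept 1 in set

Answer: ACCEPT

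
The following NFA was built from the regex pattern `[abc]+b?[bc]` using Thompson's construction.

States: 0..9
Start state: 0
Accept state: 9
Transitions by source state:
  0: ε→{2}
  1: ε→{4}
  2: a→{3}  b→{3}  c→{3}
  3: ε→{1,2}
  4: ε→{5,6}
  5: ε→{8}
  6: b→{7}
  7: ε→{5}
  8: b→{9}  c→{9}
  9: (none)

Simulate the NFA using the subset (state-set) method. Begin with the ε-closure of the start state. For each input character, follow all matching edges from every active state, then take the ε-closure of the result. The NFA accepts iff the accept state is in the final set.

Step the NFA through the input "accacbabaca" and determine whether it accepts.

S₀ = ε-closure({0}) = {0,2}
'a' @ 1: {1,2,3,4,5,6,8}
'c' @ 2: {1,2,3,4,5,6,8,9}  ✓accept
'c' @ 3: {1,2,3,4,5,6,8,9}  ✓accept
'a' @ 4: {1,2,3,4,5,6,8}
'c' @ 5: {1,2,3,4,5,6,8,9}  ✓accept
'b' @ 6: {1,2,3,4,5,6,7,8,9}  ✓accept
'a' @ 7: {1,2,3,4,5,6,8}
'b' @ 8: {1,2,3,4,5,6,7,8,9}  ✓accept
'a' @ 9: {1,2,3,4,5,6,8}
'c' @ 10: {1,2,3,4,5,6,8,9}  ✓accept
'a' @ 11: {1,2,3,4,5,6,8}
final: {1,2,3,4,5,6,8}; accept 9 not in set

Answer: REJECT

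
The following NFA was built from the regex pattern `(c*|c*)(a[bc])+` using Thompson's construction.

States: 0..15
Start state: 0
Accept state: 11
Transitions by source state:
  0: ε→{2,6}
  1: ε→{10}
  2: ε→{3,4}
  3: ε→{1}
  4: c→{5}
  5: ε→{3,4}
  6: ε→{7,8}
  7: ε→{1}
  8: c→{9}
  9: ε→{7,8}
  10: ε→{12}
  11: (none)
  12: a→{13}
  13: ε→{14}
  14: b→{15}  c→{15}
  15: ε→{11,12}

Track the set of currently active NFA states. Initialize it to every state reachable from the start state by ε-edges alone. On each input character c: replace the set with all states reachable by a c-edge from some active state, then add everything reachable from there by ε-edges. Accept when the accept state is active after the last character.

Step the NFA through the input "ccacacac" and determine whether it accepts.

Answer: ACCEPT

Trace:
S₀ = ε-closure({0}) = {0,1,2,3,4,6,7,8,10,12}
'c' @ 1: {1,3,4,5,7,8,9,10,12}
'c' @ 2: {1,3,4,5,7,8,9,10,12}
'a' @ 3: {13,14}
'c' @ 4: {11,12,15}  (accept∈set)
'a' @ 5: {13,14}
'c' @ 6: {11,12,15}  (accept∈set)
'a' @ 7: {13,14}
'c' @ 8: {11,12,15}  (accept∈set)
final: {11,12,15}; accept 11 in set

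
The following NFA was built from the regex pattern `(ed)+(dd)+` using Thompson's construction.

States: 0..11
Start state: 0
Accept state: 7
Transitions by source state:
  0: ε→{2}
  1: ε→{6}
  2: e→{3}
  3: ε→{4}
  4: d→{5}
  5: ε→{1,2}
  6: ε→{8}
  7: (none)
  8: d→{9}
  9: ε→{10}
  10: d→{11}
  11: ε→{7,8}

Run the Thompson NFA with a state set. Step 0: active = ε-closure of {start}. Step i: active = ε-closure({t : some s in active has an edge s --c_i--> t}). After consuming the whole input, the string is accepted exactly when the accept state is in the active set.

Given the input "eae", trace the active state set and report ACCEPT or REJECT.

Answer: REJECT

Derivation:
start: ε-closure({0}) = {0,2}
'e' @ 1: {3,4}
'a' @ 2: {}  — no active states
rest 'e' ignored (set empty)
end set {} — state 7 not in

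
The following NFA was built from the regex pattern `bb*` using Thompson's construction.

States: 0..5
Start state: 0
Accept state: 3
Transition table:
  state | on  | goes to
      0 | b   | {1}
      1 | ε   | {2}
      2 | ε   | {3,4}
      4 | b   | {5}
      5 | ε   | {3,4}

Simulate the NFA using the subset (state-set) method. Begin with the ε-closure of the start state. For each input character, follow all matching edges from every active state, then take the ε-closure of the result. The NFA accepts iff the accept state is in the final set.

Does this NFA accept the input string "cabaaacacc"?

Answer: REJECT

Derivation:
initial (ε-close {0}): {0}
'c' @ 1: {}  — no active states
rest 'abaaacacc' ignored (set empty)
end set {} — state 3 not in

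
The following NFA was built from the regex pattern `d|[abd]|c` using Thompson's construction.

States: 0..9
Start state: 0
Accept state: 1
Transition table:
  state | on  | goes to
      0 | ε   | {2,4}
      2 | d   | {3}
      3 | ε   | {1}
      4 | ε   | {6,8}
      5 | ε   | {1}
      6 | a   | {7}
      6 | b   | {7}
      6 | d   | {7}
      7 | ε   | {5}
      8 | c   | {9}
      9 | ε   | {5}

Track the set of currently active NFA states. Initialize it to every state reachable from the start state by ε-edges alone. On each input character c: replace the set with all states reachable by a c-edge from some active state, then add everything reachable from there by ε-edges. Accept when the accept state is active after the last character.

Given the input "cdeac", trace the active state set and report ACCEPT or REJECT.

start: ε-closure({0}) = {0,2,4,6,8}
'c' @ 1: {1,5,9}  ✓accept
'd' @ 2: {}  — state set empty
rest 'eac' ignored (set empty)
after full input: {}  (accept=1 not in)

Answer: REJECT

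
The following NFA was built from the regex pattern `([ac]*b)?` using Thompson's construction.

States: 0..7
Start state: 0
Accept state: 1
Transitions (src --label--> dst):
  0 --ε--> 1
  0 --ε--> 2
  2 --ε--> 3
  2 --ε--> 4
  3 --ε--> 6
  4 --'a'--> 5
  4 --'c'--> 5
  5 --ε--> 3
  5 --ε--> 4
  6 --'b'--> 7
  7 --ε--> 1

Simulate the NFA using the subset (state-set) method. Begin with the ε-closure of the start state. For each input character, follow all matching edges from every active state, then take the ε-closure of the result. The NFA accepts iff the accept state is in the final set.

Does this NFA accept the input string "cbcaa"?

start: ε-closure({0}) = {0,1,2,3,4,6}
'c' @ 1: {3,4,5,6}
'b' @ 2: {1,7}  [accepting]
'c' @ 3: {}  — no active states
rest 'aa' ignored (set empty)
final: {}; accept 1 not in set

Answer: REJECT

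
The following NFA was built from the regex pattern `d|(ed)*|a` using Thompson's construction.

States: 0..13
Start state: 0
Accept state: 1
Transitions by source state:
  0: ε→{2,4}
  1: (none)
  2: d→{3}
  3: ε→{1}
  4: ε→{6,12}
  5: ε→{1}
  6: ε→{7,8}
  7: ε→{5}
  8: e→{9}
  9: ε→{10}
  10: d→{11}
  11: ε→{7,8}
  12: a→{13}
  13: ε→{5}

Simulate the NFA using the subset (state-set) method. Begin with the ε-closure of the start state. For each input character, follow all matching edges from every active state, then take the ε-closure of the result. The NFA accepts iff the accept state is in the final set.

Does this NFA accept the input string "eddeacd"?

Answer: REJECT

Steps:
S₀ = ε-closure({0}) = {0,1,2,4,5,6,7,8,12}
'e' @ 1: {9,10}
'd' @ 2: {1,5,7,8,11}  ✓accept
'd' @ 3: {}  — no active states
rest 'eacd' ignored (set empty)
after full input: {}  (accept=1 not in)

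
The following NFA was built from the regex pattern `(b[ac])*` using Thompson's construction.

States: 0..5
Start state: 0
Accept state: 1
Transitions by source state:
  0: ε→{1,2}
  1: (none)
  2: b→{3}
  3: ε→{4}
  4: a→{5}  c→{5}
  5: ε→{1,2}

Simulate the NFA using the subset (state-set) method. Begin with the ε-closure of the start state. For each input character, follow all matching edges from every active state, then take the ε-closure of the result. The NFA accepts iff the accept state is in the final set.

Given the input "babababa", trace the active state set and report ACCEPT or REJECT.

initial (ε-close {0}): {0,1,2}
'b' @ 1: {3,4}
'a' @ 2: {1,2,5}  (accept∈set)
'b' @ 3: {3,4}
'a' @ 4: {1,2,5}  (accept∈set)
'b' @ 5: {3,4}
'a' @ 6: {1,2,5}  (accept∈set)
'b' @ 7: {3,4}
'a' @ 8: {1,2,5}  (accept∈set)
final: {1,2,5}; accept 1 in set

Answer: ACCEPT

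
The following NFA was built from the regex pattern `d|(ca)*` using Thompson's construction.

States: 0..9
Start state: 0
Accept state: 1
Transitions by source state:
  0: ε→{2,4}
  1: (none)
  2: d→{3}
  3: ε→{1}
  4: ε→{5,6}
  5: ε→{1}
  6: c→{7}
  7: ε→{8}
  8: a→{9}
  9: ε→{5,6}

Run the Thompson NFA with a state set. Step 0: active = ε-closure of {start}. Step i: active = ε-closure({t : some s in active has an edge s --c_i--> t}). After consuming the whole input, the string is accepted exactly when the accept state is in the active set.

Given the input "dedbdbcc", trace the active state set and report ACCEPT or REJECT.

start: ε-closure({0}) = {0,1,2,4,5,6}
'd' @ 1: {1,3}  ✓accept
'e' @ 2: {}  — state set empty
rest 'dbdbcc' ignored (set empty)
final: {}; accept 1 not in set

Answer: REJECT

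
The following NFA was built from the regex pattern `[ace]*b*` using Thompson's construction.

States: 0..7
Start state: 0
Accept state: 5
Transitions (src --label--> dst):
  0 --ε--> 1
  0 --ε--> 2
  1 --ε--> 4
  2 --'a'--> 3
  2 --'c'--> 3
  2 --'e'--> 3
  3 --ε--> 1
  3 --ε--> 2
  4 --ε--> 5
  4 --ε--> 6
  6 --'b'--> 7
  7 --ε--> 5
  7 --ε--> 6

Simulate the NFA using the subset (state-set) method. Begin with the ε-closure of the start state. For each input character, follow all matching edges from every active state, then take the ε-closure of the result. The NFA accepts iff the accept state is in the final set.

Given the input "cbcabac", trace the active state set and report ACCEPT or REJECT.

S₀ = ε-closure({0}) = {0,1,2,4,5,6}
'c' @ 1: {1,2,3,4,5,6}  ✓accept
'b' @ 2: {5,6,7}  ✓accept
'c' @ 3: {}  — dead — no transitions
rest 'abac' ignored (set empty)
after full input: {}  (accept=5 not in)

Answer: REJECT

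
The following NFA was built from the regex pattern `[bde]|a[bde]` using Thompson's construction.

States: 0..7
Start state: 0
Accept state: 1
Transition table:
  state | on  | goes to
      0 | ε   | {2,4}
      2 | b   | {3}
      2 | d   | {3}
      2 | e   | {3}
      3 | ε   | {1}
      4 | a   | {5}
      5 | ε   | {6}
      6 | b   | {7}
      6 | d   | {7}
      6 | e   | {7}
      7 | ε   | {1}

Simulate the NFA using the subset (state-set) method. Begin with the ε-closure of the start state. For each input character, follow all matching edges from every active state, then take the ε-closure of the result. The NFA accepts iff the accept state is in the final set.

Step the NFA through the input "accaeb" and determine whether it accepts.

Answer: REJECT

Derivation:
start: ε-closure({0}) = {0,2,4}
'a' @ 1: {5,6}
'c' @ 2: {}  — state set empty
rest 'caeb' ignored (set empty)
final: {}; accept 1 not in set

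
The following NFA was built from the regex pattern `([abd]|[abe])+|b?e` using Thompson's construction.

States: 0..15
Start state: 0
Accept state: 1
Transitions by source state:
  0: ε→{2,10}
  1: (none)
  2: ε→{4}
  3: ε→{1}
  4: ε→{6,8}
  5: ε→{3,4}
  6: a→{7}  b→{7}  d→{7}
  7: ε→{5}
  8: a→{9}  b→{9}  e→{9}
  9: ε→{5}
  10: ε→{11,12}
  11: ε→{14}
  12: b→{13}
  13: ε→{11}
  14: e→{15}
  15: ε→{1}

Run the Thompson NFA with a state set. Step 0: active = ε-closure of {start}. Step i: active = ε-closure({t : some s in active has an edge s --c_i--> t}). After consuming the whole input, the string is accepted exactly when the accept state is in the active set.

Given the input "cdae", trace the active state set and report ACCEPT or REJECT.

Answer: REJECT

Derivation:
start: ε-closure({0}) = {0,2,4,6,8,10,11,12,14}
'c' @ 1: {}  — dead — no transitions
rest 'dae' ignored (set empty)
end set {} — state 1 not in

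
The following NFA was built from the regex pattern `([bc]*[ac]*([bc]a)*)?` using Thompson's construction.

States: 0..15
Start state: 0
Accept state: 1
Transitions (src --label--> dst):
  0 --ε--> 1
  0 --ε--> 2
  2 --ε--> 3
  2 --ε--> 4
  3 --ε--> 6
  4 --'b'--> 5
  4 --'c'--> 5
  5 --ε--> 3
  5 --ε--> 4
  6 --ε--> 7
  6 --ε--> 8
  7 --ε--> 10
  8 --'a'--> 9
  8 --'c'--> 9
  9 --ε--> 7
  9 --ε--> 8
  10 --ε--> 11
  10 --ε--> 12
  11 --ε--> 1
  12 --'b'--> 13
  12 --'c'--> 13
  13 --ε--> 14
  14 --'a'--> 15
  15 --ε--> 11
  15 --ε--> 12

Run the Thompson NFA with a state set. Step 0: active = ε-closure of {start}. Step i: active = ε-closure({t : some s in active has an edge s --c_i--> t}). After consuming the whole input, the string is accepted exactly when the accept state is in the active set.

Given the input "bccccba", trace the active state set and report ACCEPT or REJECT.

Answer: ACCEPT

Trace:
initial (ε-close {0}): {0,1,2,3,4,6,7,8,10,11,12}
'b' @ 1: {1,3,4,5,6,7,8,10,11,12,13,14}  ✓accept
'c' @ 2: {1,3,4,5,6,7,8,9,10,11,12,13,14}  ✓accept
'c' @ 3: {1,3,4,5,6,7,8,9,10,11,12,13,14}  ✓accept
'c' @ 4: {1,3,4,5,6,7,8,9,10,11,12,13,14}  ✓accept
'c' @ 5: {1,3,4,5,6,7,8,9,10,11,12,13,14}  ✓accept
'b' @ 6: {1,3,4,5,6,7,8,10,11,12,13,14}  ✓accept
'a' @ 7: {1,7,8,9,10,11,12,15}  ✓accept
after full input: {1,7,8,9,10,11,12,15}  (accept=1 in)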